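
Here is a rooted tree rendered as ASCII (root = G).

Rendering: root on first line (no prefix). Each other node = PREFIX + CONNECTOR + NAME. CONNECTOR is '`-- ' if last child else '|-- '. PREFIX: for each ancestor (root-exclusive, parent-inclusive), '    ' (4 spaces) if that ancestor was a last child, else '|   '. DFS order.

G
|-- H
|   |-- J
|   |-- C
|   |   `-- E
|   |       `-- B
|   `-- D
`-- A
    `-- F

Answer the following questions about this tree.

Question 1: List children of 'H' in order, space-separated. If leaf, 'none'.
Answer: J C D

Derivation:
Node H's children (from adjacency): J, C, D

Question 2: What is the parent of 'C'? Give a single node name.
Answer: H

Derivation:
Scan adjacency: C appears as child of H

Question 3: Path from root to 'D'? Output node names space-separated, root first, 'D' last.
Walk down from root: G -> H -> D

Answer: G H D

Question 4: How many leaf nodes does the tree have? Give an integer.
Leaves (nodes with no children): B, D, F, J

Answer: 4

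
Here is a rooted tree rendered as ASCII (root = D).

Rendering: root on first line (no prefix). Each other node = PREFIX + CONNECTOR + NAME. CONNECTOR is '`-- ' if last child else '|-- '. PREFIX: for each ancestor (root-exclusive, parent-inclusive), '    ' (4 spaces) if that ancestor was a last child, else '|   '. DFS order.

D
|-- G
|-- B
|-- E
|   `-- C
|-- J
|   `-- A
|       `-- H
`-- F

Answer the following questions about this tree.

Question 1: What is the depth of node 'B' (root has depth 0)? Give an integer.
Path from root to B: D -> B
Depth = number of edges = 1

Answer: 1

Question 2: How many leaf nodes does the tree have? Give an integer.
Answer: 5

Derivation:
Leaves (nodes with no children): B, C, F, G, H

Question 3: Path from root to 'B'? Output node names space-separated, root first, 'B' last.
Walk down from root: D -> B

Answer: D B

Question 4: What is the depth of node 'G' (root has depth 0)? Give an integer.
Path from root to G: D -> G
Depth = number of edges = 1

Answer: 1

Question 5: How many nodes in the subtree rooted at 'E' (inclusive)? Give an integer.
Answer: 2

Derivation:
Subtree rooted at E contains: C, E
Count = 2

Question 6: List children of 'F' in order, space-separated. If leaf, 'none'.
Answer: none

Derivation:
Node F's children (from adjacency): (leaf)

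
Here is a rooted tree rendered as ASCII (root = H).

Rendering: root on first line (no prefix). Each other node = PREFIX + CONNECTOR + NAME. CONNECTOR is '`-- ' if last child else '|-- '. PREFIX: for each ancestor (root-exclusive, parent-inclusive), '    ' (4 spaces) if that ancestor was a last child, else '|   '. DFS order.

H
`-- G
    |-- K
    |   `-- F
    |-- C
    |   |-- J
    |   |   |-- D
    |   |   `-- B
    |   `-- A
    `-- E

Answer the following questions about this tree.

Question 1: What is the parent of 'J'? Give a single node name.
Answer: C

Derivation:
Scan adjacency: J appears as child of C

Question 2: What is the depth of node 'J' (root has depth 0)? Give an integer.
Answer: 3

Derivation:
Path from root to J: H -> G -> C -> J
Depth = number of edges = 3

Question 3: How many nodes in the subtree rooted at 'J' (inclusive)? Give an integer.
Answer: 3

Derivation:
Subtree rooted at J contains: B, D, J
Count = 3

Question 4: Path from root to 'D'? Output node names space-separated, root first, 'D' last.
Answer: H G C J D

Derivation:
Walk down from root: H -> G -> C -> J -> D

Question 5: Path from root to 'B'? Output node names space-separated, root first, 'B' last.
Answer: H G C J B

Derivation:
Walk down from root: H -> G -> C -> J -> B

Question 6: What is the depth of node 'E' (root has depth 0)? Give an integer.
Path from root to E: H -> G -> E
Depth = number of edges = 2

Answer: 2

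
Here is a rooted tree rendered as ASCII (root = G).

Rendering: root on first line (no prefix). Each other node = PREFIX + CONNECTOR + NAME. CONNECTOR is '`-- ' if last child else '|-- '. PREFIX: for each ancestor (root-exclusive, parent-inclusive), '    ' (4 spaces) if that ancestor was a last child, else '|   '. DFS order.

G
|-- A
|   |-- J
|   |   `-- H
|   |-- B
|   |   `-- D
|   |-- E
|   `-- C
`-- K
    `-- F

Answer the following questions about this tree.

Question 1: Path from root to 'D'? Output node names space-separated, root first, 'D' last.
Answer: G A B D

Derivation:
Walk down from root: G -> A -> B -> D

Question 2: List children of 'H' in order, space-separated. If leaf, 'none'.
Node H's children (from adjacency): (leaf)

Answer: none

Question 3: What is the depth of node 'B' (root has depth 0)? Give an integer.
Answer: 2

Derivation:
Path from root to B: G -> A -> B
Depth = number of edges = 2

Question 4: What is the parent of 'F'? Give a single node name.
Answer: K

Derivation:
Scan adjacency: F appears as child of K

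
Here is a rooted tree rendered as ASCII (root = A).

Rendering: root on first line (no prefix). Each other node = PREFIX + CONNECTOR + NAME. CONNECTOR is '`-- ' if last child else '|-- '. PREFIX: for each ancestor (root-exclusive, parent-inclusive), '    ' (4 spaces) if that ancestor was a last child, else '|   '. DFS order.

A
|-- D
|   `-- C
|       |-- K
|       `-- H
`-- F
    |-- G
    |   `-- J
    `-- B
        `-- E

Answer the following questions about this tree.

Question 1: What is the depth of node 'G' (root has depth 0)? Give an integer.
Path from root to G: A -> F -> G
Depth = number of edges = 2

Answer: 2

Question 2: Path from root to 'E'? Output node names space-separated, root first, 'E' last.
Answer: A F B E

Derivation:
Walk down from root: A -> F -> B -> E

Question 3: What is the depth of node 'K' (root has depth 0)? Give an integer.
Path from root to K: A -> D -> C -> K
Depth = number of edges = 3

Answer: 3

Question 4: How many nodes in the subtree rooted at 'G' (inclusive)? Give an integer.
Subtree rooted at G contains: G, J
Count = 2

Answer: 2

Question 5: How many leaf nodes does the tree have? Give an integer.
Leaves (nodes with no children): E, H, J, K

Answer: 4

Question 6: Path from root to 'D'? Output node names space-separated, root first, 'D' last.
Answer: A D

Derivation:
Walk down from root: A -> D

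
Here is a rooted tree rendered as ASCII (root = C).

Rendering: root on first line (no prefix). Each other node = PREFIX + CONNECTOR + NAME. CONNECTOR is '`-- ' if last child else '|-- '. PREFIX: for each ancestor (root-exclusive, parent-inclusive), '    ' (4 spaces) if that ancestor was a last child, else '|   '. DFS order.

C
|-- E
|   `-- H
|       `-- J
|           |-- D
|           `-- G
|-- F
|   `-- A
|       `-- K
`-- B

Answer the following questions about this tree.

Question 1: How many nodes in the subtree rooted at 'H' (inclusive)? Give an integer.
Answer: 4

Derivation:
Subtree rooted at H contains: D, G, H, J
Count = 4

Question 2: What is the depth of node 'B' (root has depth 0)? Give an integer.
Path from root to B: C -> B
Depth = number of edges = 1

Answer: 1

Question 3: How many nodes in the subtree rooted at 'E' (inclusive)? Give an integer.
Subtree rooted at E contains: D, E, G, H, J
Count = 5

Answer: 5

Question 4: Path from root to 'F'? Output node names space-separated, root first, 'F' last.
Answer: C F

Derivation:
Walk down from root: C -> F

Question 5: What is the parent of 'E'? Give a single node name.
Answer: C

Derivation:
Scan adjacency: E appears as child of C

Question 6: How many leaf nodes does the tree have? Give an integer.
Answer: 4

Derivation:
Leaves (nodes with no children): B, D, G, K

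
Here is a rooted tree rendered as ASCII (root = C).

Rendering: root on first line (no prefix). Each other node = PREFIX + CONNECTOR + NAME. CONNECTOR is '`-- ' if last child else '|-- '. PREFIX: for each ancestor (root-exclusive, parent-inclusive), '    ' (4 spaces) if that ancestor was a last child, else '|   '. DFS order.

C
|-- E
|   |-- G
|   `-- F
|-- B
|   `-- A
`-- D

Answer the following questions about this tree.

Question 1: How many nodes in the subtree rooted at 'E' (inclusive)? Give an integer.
Answer: 3

Derivation:
Subtree rooted at E contains: E, F, G
Count = 3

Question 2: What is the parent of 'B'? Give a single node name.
Answer: C

Derivation:
Scan adjacency: B appears as child of C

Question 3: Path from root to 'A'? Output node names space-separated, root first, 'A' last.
Answer: C B A

Derivation:
Walk down from root: C -> B -> A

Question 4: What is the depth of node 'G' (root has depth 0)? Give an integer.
Path from root to G: C -> E -> G
Depth = number of edges = 2

Answer: 2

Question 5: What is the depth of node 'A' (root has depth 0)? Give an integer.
Answer: 2

Derivation:
Path from root to A: C -> B -> A
Depth = number of edges = 2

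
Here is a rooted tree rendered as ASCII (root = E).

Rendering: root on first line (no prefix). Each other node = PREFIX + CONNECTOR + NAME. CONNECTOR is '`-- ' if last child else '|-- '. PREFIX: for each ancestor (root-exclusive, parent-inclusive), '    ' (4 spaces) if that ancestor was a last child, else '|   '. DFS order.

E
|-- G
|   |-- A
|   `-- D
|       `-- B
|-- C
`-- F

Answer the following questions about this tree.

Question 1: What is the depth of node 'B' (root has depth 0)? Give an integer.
Answer: 3

Derivation:
Path from root to B: E -> G -> D -> B
Depth = number of edges = 3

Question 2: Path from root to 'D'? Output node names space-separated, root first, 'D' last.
Walk down from root: E -> G -> D

Answer: E G D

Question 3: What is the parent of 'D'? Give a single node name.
Scan adjacency: D appears as child of G

Answer: G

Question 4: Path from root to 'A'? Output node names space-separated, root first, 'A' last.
Answer: E G A

Derivation:
Walk down from root: E -> G -> A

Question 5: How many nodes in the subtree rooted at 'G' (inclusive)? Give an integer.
Subtree rooted at G contains: A, B, D, G
Count = 4

Answer: 4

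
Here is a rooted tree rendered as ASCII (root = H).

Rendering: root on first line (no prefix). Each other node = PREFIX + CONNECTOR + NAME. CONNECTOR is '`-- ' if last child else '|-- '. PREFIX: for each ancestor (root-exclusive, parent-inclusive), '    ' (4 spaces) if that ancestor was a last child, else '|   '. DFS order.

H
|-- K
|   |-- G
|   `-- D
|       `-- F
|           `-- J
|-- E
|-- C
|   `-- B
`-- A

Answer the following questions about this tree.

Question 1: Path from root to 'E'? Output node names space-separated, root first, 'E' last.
Walk down from root: H -> E

Answer: H E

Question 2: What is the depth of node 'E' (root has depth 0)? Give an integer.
Answer: 1

Derivation:
Path from root to E: H -> E
Depth = number of edges = 1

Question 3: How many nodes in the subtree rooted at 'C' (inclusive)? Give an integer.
Subtree rooted at C contains: B, C
Count = 2

Answer: 2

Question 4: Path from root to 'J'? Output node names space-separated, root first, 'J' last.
Answer: H K D F J

Derivation:
Walk down from root: H -> K -> D -> F -> J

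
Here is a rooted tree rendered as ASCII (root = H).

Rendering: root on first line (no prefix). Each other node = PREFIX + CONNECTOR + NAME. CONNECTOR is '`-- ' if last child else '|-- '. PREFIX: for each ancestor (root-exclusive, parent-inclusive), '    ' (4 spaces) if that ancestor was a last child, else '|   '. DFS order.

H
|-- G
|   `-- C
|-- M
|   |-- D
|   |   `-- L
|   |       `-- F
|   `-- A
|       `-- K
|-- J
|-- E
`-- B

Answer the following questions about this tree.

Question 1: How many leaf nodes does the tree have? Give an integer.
Answer: 6

Derivation:
Leaves (nodes with no children): B, C, E, F, J, K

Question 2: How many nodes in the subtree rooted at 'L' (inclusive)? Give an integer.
Subtree rooted at L contains: F, L
Count = 2

Answer: 2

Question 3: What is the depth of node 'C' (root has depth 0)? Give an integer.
Path from root to C: H -> G -> C
Depth = number of edges = 2

Answer: 2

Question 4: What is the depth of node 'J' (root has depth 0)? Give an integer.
Answer: 1

Derivation:
Path from root to J: H -> J
Depth = number of edges = 1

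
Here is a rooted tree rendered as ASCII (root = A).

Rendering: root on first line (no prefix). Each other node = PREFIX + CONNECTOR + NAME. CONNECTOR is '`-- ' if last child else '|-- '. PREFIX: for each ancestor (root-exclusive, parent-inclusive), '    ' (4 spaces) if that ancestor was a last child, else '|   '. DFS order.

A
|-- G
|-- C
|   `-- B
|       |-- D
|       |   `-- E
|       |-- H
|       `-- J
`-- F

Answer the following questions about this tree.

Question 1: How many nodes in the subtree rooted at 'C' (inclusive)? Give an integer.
Subtree rooted at C contains: B, C, D, E, H, J
Count = 6

Answer: 6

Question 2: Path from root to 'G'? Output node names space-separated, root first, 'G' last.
Walk down from root: A -> G

Answer: A G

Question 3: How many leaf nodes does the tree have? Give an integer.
Answer: 5

Derivation:
Leaves (nodes with no children): E, F, G, H, J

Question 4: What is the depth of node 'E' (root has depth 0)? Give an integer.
Path from root to E: A -> C -> B -> D -> E
Depth = number of edges = 4

Answer: 4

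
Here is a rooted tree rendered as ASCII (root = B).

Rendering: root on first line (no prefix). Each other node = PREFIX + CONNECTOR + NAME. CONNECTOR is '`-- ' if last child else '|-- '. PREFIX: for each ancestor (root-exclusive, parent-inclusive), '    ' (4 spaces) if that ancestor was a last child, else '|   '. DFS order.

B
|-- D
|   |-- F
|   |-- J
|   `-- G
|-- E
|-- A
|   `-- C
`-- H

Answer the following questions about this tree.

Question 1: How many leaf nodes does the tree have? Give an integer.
Answer: 6

Derivation:
Leaves (nodes with no children): C, E, F, G, H, J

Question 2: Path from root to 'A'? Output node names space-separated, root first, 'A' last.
Walk down from root: B -> A

Answer: B A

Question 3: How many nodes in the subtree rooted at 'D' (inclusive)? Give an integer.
Subtree rooted at D contains: D, F, G, J
Count = 4

Answer: 4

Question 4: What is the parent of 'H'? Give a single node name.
Scan adjacency: H appears as child of B

Answer: B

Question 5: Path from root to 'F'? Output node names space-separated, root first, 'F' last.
Answer: B D F

Derivation:
Walk down from root: B -> D -> F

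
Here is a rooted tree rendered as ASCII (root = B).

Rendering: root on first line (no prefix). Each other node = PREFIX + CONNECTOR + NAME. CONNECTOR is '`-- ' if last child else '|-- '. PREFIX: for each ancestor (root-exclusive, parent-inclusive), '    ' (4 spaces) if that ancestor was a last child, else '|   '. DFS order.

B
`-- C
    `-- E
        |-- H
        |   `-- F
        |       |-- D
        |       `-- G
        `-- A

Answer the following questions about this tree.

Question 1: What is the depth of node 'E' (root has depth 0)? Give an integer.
Path from root to E: B -> C -> E
Depth = number of edges = 2

Answer: 2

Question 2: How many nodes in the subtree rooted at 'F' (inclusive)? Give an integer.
Subtree rooted at F contains: D, F, G
Count = 3

Answer: 3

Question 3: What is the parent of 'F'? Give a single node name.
Answer: H

Derivation:
Scan adjacency: F appears as child of H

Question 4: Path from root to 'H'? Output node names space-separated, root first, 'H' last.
Answer: B C E H

Derivation:
Walk down from root: B -> C -> E -> H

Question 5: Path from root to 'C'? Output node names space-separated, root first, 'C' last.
Answer: B C

Derivation:
Walk down from root: B -> C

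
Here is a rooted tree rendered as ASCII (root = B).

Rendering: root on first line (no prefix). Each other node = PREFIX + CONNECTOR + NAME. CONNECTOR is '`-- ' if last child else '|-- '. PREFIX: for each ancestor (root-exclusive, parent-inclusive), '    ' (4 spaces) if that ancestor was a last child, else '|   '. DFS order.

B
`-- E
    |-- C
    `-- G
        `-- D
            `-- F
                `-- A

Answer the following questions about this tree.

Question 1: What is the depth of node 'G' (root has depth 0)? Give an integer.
Answer: 2

Derivation:
Path from root to G: B -> E -> G
Depth = number of edges = 2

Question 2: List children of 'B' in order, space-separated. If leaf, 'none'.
Node B's children (from adjacency): E

Answer: E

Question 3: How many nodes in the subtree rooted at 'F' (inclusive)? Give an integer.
Answer: 2

Derivation:
Subtree rooted at F contains: A, F
Count = 2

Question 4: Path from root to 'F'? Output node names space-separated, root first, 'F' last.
Walk down from root: B -> E -> G -> D -> F

Answer: B E G D F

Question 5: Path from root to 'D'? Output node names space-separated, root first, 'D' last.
Walk down from root: B -> E -> G -> D

Answer: B E G D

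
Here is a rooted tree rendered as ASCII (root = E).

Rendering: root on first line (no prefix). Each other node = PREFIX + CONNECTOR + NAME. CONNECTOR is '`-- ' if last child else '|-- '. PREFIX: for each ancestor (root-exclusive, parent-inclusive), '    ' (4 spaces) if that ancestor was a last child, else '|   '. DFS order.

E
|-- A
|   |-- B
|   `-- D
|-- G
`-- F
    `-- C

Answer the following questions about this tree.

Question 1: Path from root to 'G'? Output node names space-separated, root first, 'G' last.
Answer: E G

Derivation:
Walk down from root: E -> G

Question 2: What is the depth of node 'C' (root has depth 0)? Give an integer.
Answer: 2

Derivation:
Path from root to C: E -> F -> C
Depth = number of edges = 2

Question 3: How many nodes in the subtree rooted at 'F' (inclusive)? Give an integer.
Answer: 2

Derivation:
Subtree rooted at F contains: C, F
Count = 2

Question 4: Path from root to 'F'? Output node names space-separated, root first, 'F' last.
Answer: E F

Derivation:
Walk down from root: E -> F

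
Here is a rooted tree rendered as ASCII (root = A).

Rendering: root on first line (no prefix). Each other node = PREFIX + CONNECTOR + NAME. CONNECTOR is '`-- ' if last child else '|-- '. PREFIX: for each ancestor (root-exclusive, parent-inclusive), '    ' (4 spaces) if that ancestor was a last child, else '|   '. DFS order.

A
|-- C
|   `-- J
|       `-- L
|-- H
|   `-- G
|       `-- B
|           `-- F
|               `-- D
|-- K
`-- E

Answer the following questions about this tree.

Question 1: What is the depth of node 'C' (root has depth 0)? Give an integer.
Answer: 1

Derivation:
Path from root to C: A -> C
Depth = number of edges = 1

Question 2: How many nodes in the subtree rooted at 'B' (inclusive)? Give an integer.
Subtree rooted at B contains: B, D, F
Count = 3

Answer: 3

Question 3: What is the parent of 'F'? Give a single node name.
Scan adjacency: F appears as child of B

Answer: B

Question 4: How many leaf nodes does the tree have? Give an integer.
Leaves (nodes with no children): D, E, K, L

Answer: 4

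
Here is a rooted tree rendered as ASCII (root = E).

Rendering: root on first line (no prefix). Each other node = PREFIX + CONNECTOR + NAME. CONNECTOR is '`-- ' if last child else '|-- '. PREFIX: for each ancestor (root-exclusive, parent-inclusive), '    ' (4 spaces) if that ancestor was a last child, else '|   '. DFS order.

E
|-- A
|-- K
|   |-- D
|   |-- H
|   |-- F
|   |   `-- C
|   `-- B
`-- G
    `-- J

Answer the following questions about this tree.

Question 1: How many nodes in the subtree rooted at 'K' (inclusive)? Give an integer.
Subtree rooted at K contains: B, C, D, F, H, K
Count = 6

Answer: 6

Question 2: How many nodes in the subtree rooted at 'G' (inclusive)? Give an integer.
Subtree rooted at G contains: G, J
Count = 2

Answer: 2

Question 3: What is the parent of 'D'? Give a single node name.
Answer: K

Derivation:
Scan adjacency: D appears as child of K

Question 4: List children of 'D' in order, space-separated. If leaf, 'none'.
Answer: none

Derivation:
Node D's children (from adjacency): (leaf)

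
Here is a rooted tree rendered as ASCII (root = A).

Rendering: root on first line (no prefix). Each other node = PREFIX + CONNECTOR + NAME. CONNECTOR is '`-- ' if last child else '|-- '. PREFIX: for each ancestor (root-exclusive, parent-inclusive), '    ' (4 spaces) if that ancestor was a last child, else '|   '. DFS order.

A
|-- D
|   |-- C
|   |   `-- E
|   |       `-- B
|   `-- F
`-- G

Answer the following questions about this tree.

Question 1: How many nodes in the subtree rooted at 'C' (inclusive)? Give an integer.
Answer: 3

Derivation:
Subtree rooted at C contains: B, C, E
Count = 3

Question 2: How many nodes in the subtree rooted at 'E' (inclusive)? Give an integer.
Subtree rooted at E contains: B, E
Count = 2

Answer: 2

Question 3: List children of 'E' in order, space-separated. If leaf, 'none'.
Node E's children (from adjacency): B

Answer: B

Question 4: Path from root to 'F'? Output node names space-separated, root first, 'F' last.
Walk down from root: A -> D -> F

Answer: A D F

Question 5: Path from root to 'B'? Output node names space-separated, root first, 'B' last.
Answer: A D C E B

Derivation:
Walk down from root: A -> D -> C -> E -> B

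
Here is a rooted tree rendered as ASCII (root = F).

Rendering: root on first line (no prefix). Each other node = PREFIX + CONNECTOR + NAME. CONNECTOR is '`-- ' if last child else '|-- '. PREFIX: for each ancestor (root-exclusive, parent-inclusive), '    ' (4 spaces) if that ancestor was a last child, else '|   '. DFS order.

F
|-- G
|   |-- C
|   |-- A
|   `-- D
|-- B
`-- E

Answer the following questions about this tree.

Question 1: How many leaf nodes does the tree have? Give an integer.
Answer: 5

Derivation:
Leaves (nodes with no children): A, B, C, D, E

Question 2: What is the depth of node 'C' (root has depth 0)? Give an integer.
Answer: 2

Derivation:
Path from root to C: F -> G -> C
Depth = number of edges = 2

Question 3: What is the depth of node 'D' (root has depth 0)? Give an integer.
Path from root to D: F -> G -> D
Depth = number of edges = 2

Answer: 2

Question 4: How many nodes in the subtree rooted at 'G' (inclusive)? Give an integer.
Answer: 4

Derivation:
Subtree rooted at G contains: A, C, D, G
Count = 4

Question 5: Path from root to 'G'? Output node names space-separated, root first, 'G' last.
Answer: F G

Derivation:
Walk down from root: F -> G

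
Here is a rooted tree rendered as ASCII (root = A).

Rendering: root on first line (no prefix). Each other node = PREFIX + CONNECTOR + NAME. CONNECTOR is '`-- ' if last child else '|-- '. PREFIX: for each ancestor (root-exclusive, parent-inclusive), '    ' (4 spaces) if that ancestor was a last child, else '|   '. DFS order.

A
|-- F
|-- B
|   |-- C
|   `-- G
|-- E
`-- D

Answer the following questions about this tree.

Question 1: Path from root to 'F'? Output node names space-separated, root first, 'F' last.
Answer: A F

Derivation:
Walk down from root: A -> F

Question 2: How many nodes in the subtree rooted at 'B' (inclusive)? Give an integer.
Answer: 3

Derivation:
Subtree rooted at B contains: B, C, G
Count = 3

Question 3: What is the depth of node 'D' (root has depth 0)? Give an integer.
Path from root to D: A -> D
Depth = number of edges = 1

Answer: 1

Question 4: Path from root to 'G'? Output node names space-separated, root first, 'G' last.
Walk down from root: A -> B -> G

Answer: A B G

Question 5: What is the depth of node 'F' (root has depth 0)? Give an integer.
Path from root to F: A -> F
Depth = number of edges = 1

Answer: 1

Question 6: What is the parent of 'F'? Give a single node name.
Scan adjacency: F appears as child of A

Answer: A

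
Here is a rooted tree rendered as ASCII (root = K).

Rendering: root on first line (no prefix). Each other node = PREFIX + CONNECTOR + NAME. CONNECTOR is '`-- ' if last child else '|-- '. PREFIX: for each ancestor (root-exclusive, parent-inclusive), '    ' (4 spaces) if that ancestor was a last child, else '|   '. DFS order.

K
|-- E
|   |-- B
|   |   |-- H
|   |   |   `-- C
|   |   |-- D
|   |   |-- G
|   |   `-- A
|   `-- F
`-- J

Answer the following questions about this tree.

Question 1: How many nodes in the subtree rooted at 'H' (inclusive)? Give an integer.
Answer: 2

Derivation:
Subtree rooted at H contains: C, H
Count = 2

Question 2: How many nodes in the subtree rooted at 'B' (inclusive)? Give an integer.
Answer: 6

Derivation:
Subtree rooted at B contains: A, B, C, D, G, H
Count = 6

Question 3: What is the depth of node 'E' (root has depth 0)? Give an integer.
Path from root to E: K -> E
Depth = number of edges = 1

Answer: 1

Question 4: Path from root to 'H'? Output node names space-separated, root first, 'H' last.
Answer: K E B H

Derivation:
Walk down from root: K -> E -> B -> H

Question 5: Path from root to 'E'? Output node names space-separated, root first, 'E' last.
Walk down from root: K -> E

Answer: K E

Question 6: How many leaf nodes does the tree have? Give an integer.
Leaves (nodes with no children): A, C, D, F, G, J

Answer: 6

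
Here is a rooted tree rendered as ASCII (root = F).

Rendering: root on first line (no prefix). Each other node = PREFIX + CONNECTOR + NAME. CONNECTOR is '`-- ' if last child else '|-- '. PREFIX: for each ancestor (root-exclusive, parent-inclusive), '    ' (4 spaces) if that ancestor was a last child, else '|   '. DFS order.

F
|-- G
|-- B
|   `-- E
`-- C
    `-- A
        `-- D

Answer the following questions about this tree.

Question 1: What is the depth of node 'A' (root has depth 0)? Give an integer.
Path from root to A: F -> C -> A
Depth = number of edges = 2

Answer: 2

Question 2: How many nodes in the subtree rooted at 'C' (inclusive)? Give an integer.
Subtree rooted at C contains: A, C, D
Count = 3

Answer: 3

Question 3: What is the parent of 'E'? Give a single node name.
Answer: B

Derivation:
Scan adjacency: E appears as child of B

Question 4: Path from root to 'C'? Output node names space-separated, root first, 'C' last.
Walk down from root: F -> C

Answer: F C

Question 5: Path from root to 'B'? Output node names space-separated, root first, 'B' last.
Answer: F B

Derivation:
Walk down from root: F -> B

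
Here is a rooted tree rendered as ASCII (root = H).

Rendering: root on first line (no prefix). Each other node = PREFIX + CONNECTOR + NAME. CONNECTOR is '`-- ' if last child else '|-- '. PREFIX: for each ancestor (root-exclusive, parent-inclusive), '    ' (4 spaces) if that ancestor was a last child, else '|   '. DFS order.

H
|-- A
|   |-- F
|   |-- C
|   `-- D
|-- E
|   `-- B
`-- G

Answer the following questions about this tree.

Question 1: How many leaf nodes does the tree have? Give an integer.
Leaves (nodes with no children): B, C, D, F, G

Answer: 5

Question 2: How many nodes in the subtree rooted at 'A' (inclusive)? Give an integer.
Subtree rooted at A contains: A, C, D, F
Count = 4

Answer: 4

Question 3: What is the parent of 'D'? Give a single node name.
Scan adjacency: D appears as child of A

Answer: A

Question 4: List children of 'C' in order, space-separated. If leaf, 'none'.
Answer: none

Derivation:
Node C's children (from adjacency): (leaf)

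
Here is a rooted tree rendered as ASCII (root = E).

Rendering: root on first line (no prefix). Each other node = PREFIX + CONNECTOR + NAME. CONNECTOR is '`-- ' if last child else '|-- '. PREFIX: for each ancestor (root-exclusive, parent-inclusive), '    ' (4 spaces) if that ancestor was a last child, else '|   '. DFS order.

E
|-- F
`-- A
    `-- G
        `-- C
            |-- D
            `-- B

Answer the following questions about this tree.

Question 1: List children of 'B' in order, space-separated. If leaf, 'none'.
Answer: none

Derivation:
Node B's children (from adjacency): (leaf)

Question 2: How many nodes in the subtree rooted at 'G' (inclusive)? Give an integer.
Answer: 4

Derivation:
Subtree rooted at G contains: B, C, D, G
Count = 4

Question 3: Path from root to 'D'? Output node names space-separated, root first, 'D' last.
Answer: E A G C D

Derivation:
Walk down from root: E -> A -> G -> C -> D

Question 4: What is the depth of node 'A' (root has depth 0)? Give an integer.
Path from root to A: E -> A
Depth = number of edges = 1

Answer: 1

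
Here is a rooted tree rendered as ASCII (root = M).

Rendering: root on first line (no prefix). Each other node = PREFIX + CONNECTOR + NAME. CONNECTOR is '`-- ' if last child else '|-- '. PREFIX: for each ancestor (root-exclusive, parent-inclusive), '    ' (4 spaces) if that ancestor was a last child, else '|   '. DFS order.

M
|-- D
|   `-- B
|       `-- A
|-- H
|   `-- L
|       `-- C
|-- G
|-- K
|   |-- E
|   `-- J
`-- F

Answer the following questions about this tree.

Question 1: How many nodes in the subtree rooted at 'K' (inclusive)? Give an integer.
Subtree rooted at K contains: E, J, K
Count = 3

Answer: 3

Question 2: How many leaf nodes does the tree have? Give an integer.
Leaves (nodes with no children): A, C, E, F, G, J

Answer: 6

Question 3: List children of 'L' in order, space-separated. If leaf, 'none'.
Answer: C

Derivation:
Node L's children (from adjacency): C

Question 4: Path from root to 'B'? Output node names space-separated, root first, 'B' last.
Answer: M D B

Derivation:
Walk down from root: M -> D -> B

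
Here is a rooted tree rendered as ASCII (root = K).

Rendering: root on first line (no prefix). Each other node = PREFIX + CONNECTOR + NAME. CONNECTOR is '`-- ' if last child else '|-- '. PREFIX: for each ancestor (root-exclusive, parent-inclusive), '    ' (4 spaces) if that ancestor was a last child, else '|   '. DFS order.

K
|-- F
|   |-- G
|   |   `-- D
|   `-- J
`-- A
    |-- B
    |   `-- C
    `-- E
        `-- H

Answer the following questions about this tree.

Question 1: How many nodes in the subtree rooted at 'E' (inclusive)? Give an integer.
Subtree rooted at E contains: E, H
Count = 2

Answer: 2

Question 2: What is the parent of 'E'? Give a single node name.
Scan adjacency: E appears as child of A

Answer: A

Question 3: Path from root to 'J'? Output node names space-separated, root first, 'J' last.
Walk down from root: K -> F -> J

Answer: K F J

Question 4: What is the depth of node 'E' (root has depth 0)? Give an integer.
Path from root to E: K -> A -> E
Depth = number of edges = 2

Answer: 2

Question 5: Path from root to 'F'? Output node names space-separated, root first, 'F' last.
Walk down from root: K -> F

Answer: K F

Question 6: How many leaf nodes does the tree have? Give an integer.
Leaves (nodes with no children): C, D, H, J

Answer: 4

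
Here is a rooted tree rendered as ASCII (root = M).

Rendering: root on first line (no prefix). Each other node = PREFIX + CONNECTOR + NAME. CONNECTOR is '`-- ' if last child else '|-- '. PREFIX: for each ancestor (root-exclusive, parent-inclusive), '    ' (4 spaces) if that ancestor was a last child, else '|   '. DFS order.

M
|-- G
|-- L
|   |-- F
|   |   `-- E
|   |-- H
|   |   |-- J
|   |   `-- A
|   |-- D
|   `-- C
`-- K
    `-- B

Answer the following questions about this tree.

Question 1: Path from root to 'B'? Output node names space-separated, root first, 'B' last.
Walk down from root: M -> K -> B

Answer: M K B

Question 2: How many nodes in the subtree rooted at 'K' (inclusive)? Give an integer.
Answer: 2

Derivation:
Subtree rooted at K contains: B, K
Count = 2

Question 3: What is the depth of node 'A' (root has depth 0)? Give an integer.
Answer: 3

Derivation:
Path from root to A: M -> L -> H -> A
Depth = number of edges = 3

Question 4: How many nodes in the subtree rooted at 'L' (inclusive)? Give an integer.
Answer: 8

Derivation:
Subtree rooted at L contains: A, C, D, E, F, H, J, L
Count = 8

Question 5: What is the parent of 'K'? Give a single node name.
Scan adjacency: K appears as child of M

Answer: M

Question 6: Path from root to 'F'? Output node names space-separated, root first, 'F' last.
Answer: M L F

Derivation:
Walk down from root: M -> L -> F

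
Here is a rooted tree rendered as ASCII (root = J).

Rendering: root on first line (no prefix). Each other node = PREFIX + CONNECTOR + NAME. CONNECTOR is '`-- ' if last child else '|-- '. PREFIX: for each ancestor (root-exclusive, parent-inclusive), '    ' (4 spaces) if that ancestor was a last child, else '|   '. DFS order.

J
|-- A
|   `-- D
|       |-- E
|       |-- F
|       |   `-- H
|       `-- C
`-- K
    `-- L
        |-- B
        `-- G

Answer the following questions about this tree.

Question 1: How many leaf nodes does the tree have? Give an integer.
Leaves (nodes with no children): B, C, E, G, H

Answer: 5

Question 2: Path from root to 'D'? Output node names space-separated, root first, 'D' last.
Walk down from root: J -> A -> D

Answer: J A D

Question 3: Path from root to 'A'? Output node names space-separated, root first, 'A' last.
Answer: J A

Derivation:
Walk down from root: J -> A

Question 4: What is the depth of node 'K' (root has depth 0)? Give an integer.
Answer: 1

Derivation:
Path from root to K: J -> K
Depth = number of edges = 1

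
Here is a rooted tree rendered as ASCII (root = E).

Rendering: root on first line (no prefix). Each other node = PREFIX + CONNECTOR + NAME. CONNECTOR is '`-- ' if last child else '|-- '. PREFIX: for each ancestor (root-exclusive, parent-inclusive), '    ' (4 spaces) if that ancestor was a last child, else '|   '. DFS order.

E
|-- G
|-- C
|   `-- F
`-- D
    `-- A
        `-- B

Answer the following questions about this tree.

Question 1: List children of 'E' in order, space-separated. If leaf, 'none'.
Node E's children (from adjacency): G, C, D

Answer: G C D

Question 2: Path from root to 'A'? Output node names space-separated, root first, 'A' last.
Walk down from root: E -> D -> A

Answer: E D A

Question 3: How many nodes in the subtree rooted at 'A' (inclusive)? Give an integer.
Answer: 2

Derivation:
Subtree rooted at A contains: A, B
Count = 2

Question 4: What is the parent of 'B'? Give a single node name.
Answer: A

Derivation:
Scan adjacency: B appears as child of A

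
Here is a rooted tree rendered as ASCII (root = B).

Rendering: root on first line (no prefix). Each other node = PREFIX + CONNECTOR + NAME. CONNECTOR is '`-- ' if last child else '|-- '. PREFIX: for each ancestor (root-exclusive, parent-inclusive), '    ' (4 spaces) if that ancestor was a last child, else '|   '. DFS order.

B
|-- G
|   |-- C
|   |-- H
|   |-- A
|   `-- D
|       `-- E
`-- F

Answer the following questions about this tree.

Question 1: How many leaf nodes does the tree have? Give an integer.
Answer: 5

Derivation:
Leaves (nodes with no children): A, C, E, F, H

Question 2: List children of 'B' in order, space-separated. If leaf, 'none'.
Node B's children (from adjacency): G, F

Answer: G F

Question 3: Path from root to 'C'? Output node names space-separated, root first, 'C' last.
Walk down from root: B -> G -> C

Answer: B G C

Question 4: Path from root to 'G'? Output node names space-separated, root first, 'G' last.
Answer: B G

Derivation:
Walk down from root: B -> G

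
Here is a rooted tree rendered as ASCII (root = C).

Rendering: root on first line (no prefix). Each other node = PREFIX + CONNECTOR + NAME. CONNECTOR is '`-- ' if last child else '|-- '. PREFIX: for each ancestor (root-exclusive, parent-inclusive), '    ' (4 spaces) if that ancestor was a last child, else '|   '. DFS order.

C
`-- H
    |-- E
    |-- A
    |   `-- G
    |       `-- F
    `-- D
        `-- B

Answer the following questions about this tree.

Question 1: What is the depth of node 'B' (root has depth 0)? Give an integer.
Answer: 3

Derivation:
Path from root to B: C -> H -> D -> B
Depth = number of edges = 3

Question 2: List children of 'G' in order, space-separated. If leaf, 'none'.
Node G's children (from adjacency): F

Answer: F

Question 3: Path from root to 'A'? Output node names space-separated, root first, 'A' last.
Answer: C H A

Derivation:
Walk down from root: C -> H -> A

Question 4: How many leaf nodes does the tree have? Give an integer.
Answer: 3

Derivation:
Leaves (nodes with no children): B, E, F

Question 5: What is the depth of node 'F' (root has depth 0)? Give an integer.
Path from root to F: C -> H -> A -> G -> F
Depth = number of edges = 4

Answer: 4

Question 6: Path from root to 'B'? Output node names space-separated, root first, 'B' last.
Walk down from root: C -> H -> D -> B

Answer: C H D B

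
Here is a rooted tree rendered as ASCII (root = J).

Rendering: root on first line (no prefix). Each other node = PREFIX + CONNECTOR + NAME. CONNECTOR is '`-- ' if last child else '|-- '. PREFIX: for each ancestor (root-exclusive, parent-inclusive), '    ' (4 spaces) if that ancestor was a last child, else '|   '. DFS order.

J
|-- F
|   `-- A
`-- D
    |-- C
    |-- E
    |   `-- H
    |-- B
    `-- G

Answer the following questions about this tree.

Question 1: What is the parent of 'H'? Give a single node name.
Scan adjacency: H appears as child of E

Answer: E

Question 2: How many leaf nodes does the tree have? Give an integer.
Answer: 5

Derivation:
Leaves (nodes with no children): A, B, C, G, H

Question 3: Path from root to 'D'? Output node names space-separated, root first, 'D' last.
Walk down from root: J -> D

Answer: J D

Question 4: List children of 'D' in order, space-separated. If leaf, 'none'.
Answer: C E B G

Derivation:
Node D's children (from adjacency): C, E, B, G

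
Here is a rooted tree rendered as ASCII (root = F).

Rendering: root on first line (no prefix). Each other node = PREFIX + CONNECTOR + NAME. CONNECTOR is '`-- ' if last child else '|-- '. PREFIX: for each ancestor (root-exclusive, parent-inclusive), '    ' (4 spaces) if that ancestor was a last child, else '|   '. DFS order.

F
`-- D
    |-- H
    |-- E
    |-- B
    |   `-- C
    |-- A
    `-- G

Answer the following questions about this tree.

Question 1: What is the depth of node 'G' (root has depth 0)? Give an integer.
Path from root to G: F -> D -> G
Depth = number of edges = 2

Answer: 2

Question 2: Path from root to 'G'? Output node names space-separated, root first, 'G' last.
Walk down from root: F -> D -> G

Answer: F D G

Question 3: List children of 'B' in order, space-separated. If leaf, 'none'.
Answer: C

Derivation:
Node B's children (from adjacency): C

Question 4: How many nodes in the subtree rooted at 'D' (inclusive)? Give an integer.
Answer: 7

Derivation:
Subtree rooted at D contains: A, B, C, D, E, G, H
Count = 7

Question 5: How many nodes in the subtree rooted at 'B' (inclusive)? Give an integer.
Answer: 2

Derivation:
Subtree rooted at B contains: B, C
Count = 2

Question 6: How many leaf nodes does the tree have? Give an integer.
Answer: 5

Derivation:
Leaves (nodes with no children): A, C, E, G, H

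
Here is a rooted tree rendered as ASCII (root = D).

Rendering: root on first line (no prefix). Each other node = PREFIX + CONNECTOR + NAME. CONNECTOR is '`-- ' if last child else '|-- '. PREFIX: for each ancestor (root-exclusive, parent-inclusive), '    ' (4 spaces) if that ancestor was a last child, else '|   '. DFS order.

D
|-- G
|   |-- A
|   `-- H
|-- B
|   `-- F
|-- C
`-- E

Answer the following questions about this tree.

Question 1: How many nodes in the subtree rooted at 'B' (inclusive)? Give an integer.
Subtree rooted at B contains: B, F
Count = 2

Answer: 2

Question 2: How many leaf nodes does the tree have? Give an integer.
Answer: 5

Derivation:
Leaves (nodes with no children): A, C, E, F, H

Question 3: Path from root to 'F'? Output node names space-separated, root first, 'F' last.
Answer: D B F

Derivation:
Walk down from root: D -> B -> F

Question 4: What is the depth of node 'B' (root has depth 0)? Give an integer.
Answer: 1

Derivation:
Path from root to B: D -> B
Depth = number of edges = 1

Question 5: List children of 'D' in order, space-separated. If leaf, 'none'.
Answer: G B C E

Derivation:
Node D's children (from adjacency): G, B, C, E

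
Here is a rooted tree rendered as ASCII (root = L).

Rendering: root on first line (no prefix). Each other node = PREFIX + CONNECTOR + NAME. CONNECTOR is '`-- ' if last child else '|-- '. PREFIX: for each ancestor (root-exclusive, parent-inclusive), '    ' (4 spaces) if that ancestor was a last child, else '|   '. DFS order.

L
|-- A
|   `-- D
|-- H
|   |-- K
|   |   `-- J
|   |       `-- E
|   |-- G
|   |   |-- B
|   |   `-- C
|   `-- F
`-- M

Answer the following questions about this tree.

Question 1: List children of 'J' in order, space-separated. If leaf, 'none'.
Node J's children (from adjacency): E

Answer: E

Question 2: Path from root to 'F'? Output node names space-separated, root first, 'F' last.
Walk down from root: L -> H -> F

Answer: L H F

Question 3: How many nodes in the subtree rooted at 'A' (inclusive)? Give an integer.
Answer: 2

Derivation:
Subtree rooted at A contains: A, D
Count = 2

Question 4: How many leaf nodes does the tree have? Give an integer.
Answer: 6

Derivation:
Leaves (nodes with no children): B, C, D, E, F, M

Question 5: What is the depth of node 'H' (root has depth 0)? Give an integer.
Answer: 1

Derivation:
Path from root to H: L -> H
Depth = number of edges = 1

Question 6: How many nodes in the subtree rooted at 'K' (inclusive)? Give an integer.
Answer: 3

Derivation:
Subtree rooted at K contains: E, J, K
Count = 3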